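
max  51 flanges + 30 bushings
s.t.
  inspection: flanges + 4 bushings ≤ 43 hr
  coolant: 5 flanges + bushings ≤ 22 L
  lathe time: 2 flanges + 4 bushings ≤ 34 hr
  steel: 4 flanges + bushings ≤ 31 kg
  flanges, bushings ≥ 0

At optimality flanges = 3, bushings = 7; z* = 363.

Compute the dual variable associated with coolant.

Binding: coolant and lathe time. Non-binding: inspection (12 unused), steel (12 unused).
Slack constraints have shadow price 0 (complementary slackness).
The binding rows give the dual system: 5·y_coolant + 2·y_lathe time = 51 and 1·y_coolant + 4·y_lathe time = 30.
Solving: y_coolant = 8, y_lathe time = 5.5.
Shadow price of coolant = 8.

8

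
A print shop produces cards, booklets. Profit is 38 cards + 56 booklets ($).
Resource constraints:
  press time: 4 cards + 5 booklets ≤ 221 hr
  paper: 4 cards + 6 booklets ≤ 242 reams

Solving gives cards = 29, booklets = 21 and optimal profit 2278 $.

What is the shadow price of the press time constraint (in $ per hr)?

At the optimum: press time uses 221 of 221 (binding); paper uses 242 of 242 (binding).
From A_Bᵀ y = c: 4·y_press time + 4·y_paper = 38; 5·y_press time + 6·y_paper = 56.
This yields shadow prices y_press time = 1, y_paper = 8.5.
Shadow price of press time = 1.

1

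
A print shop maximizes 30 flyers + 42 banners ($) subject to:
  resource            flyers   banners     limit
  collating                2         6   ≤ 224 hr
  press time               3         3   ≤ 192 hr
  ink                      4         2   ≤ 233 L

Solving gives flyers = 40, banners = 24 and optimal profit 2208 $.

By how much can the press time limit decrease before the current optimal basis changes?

Binding constraints: collating, press time. The basis is B = [[2,6],[3,3]] with det -12.
Per unit decrease in press time, x* moves by d = (-0.5, 0.1667).
The basis stays optimal until flyers reaches 0; allowable decrease = 80 hr.

80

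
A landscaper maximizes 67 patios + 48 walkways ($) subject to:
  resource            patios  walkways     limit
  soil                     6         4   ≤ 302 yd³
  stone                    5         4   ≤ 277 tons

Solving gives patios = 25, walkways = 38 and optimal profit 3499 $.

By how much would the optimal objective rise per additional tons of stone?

Check each constraint at x*: soil 302/302 (tight); stone 277/277 (tight).
The binding rows give the dual system: 6·y_soil + 5·y_stone = 67 and 4·y_soil + 4·y_stone = 48.
This yields shadow prices y_soil = 7, y_stone = 5.
Shadow price of stone = 5.

5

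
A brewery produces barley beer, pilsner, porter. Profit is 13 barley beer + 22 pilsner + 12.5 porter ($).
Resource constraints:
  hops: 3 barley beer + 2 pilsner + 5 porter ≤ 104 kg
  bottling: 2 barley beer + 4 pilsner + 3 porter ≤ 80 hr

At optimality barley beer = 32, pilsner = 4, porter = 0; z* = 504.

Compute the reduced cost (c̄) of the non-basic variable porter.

-7.5

Check each constraint at x*: hops 104/104 (tight); bottling 80/80 (tight).
The binding rows give the dual system: 3·y_hops + 2·y_bottling = 13 and 2·y_hops + 4·y_bottling = 22.
Solving: y_hops = 1, y_bottling = 5.
Reduced cost of porter: c₃ − yᵀa₃ = 12.5 − (1·5 + 5·3) = 12.5 − 20 = -7.5.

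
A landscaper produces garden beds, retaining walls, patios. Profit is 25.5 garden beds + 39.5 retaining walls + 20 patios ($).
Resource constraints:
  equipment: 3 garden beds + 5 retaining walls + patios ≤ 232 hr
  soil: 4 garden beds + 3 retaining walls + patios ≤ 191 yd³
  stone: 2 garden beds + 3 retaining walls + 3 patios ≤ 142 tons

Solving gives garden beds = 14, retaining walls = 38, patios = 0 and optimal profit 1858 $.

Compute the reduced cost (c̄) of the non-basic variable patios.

-9.5

Binding: equipment and stone. Non-binding: soil (21 unused).
By complementary slackness, y = 0 for the non-binding constraint.
The binding rows give the dual system: 3·y_equipment + 2·y_stone = 25.5 and 5·y_equipment + 3·y_stone = 39.5.
Solving: y_equipment = 2.5, y_stone = 9.
Reduced cost of patios: c₃ − yᵀa₃ = 20 − (2.5·1 + 9·3) = 20 − 29.5 = -9.5.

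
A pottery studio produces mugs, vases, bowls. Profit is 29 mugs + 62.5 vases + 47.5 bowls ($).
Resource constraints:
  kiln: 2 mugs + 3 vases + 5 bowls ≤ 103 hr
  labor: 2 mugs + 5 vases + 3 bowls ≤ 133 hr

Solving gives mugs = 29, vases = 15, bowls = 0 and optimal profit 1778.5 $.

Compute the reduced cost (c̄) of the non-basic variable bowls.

-6

Check each constraint at x*: kiln 103/103 (tight); labor 133/133 (tight).
From A_Bᵀ y = c: 2·y_kiln + 2·y_labor = 29; 3·y_kiln + 5·y_labor = 62.5.
Solving: y_kiln = 5, y_labor = 9.5.
Reduced cost of bowls: c₃ − yᵀa₃ = 47.5 − (5·5 + 9.5·3) = 47.5 − 53.5 = -6.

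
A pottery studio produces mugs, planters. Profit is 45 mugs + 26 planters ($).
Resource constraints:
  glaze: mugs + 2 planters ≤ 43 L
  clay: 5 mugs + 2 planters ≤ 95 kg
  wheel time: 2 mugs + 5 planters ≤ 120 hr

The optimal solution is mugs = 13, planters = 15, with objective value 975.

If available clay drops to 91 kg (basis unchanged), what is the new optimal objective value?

943

At the optimum: glaze uses 43 of 43 (binding); clay uses 95 of 95 (binding); wheel time uses 101 of 120 (slack = 19).
Since wheel time is not tight, its dual is 0.
The binding rows give the dual system: 1·y_glaze + 5·y_clay = 45 and 2·y_glaze + 2·y_clay = 26.
This yields shadow prices y_glaze = 5, y_clay = 8.
Δz = y_clay·Δb = 8 × (-4) = -32, so new z* = 975 − 32 = 943.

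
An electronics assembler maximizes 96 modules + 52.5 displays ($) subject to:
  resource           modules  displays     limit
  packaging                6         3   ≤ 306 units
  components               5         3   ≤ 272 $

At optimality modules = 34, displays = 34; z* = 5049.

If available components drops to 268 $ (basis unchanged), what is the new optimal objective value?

Check each constraint at x*: packaging 306/306 (tight); components 272/272 (tight).
From A_Bᵀ y = c: 6·y_packaging + 5·y_components = 96; 3·y_packaging + 3·y_components = 52.5.
This yields shadow prices y_packaging = 8.5, y_components = 9.
Δz = y_components·Δb = 9 × (-4) = -36, so new z* = 5049 − 36 = 5013.

5013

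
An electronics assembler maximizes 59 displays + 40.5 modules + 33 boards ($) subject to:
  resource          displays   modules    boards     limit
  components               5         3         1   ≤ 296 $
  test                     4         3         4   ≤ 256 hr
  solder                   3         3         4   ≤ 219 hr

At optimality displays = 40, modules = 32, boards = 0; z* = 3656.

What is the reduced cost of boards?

-6

Binding: components and test. Non-binding: solder (3 unused).
By complementary slackness, y = 0 for the non-binding constraint.
From A_Bᵀ y = c: 5·y_components + 4·y_test = 59; 3·y_components + 3·y_test = 40.5.
This yields shadow prices y_components = 5, y_test = 8.5.
Reduced cost of boards: c₃ − yᵀa₃ = 33 − (5·1 + 8.5·4) = 33 − 39 = -6.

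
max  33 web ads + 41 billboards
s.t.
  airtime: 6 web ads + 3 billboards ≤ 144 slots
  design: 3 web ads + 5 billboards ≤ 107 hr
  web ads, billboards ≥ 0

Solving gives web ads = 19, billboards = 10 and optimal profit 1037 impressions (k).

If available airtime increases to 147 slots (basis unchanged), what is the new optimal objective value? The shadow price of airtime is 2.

Δb = 3, so new z* = 1037 + (2)·(3) = 1037 + 6 = 1043.

1043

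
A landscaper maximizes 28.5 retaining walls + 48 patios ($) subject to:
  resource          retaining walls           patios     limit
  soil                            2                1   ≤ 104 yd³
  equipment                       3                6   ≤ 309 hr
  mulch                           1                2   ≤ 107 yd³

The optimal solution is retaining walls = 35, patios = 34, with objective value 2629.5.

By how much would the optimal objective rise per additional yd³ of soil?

Binding: soil and equipment. Non-binding: mulch (4 unused).
By complementary slackness, y = 0 for the non-binding constraint.
The binding rows give the dual system: 2·y_soil + 3·y_equipment = 28.5 and 1·y_soil + 6·y_equipment = 48.
Solving: y_soil = 3, y_equipment = 7.5.
Shadow price of soil = 3.

3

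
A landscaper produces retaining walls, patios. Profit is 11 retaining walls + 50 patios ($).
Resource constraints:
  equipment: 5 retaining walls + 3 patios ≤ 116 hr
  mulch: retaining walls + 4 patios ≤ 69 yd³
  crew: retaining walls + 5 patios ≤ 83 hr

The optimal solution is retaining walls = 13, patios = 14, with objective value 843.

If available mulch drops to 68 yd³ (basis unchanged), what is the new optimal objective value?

838

Binding: mulch and crew. Non-binding: equipment (9 unused).
Slack constraints have shadow price 0 (complementary slackness).
The binding rows give the dual system: 1·y_mulch + 1·y_crew = 11 and 4·y_mulch + 5·y_crew = 50.
This yields shadow prices y_mulch = 5, y_crew = 6.
Δz = y_mulch·Δb = 5 × (-1) = -5, so new z* = 843 − 5 = 838.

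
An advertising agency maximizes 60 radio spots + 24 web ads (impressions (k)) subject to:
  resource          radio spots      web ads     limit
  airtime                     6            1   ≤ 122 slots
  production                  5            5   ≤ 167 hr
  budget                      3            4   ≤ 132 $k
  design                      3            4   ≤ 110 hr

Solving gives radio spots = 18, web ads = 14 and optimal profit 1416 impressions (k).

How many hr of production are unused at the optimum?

7

production used = 5·18 + 5·14 = 160; slack = 167 − 160 = 7.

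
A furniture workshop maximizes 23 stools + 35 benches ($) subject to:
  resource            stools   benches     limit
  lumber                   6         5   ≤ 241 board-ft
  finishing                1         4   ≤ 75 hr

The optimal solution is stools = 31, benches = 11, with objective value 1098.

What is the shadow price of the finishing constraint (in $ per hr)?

Check each constraint at x*: lumber 241/241 (tight); finishing 75/75 (tight).
The binding rows give the dual system: 6·y_lumber + 1·y_finishing = 23 and 5·y_lumber + 4·y_finishing = 35.
Solving: y_lumber = 3, y_finishing = 5.
Shadow price of finishing = 5.

5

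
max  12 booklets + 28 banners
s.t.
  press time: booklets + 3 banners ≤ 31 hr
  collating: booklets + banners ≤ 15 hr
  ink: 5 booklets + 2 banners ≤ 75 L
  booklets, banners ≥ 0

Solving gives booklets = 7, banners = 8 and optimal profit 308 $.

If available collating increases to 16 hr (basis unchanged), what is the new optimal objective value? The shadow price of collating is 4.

Δb = 1, so new z* = 308 + (4)·(1) = 308 + 4 = 312.

312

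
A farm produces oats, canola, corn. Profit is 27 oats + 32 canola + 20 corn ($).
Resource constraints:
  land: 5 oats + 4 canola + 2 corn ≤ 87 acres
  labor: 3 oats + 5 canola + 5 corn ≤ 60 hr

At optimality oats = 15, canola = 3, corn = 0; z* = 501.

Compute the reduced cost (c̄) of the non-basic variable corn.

At the optimum: land uses 87 of 87 (binding); labor uses 60 of 60 (binding).
From A_Bᵀ y = c: 5·y_land + 3·y_labor = 27; 4·y_land + 5·y_labor = 32.
→ y_land = 3 and y_labor = 4.
Reduced cost of corn: c₃ − yᵀa₃ = 20 − (3·2 + 4·5) = 20 − 26 = -6.

-6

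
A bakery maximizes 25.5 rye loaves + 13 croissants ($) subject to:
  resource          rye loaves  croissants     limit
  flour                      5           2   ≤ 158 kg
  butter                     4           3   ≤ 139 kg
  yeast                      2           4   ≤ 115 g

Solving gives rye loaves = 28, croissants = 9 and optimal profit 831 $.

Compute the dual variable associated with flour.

At the optimum: flour uses 158 of 158 (binding); butter uses 139 of 139 (binding); yeast uses 92 of 115 (slack = 23).
Since yeast is not tight, its dual is 0.
The binding rows give the dual system: 5·y_flour + 4·y_butter = 25.5 and 2·y_flour + 3·y_butter = 13.
Solving: y_flour = 3.5, y_butter = 2.
Shadow price of flour = 3.5.

3.5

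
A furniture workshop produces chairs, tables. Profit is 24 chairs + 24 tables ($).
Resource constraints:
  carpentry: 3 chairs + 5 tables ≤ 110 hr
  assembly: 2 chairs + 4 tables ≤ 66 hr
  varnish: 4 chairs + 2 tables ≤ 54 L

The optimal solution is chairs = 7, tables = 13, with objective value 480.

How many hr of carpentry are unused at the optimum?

carpentry used = 3·7 + 5·13 = 86; slack = 110 − 86 = 24.

24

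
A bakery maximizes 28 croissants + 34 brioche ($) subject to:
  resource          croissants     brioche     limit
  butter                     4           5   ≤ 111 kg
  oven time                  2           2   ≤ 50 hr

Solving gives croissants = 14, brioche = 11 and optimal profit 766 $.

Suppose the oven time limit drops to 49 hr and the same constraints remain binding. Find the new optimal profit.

764

At the optimum: butter uses 111 of 111 (binding); oven time uses 50 of 50 (binding).
From A_Bᵀ y = c: 4·y_butter + 2·y_oven time = 28; 5·y_butter + 2·y_oven time = 34.
→ y_butter = 6 and y_oven time = 2.
Δz = y_oven time·Δb = 2 × (-1) = -2, so new z* = 766 − 2 = 764.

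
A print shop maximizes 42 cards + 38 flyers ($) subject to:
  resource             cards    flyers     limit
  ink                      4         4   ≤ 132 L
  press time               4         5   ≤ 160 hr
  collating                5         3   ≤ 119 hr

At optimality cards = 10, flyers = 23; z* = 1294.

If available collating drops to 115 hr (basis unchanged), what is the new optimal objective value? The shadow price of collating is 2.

Δb = -4, so new z* = 1294 + (2)·(-4) = 1294 − 8 = 1286.

1286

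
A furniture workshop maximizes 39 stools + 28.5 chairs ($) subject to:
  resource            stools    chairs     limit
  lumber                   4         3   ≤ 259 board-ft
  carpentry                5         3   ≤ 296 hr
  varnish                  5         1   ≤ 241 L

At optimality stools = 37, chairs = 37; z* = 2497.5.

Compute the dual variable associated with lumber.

8.5

Check each constraint at x*: lumber 259/259 (tight); carpentry 296/296 (tight); varnish 222/241 (slack 19).
Since varnish is not tight, its dual is 0.
The binding rows give the dual system: 4·y_lumber + 5·y_carpentry = 39 and 3·y_lumber + 3·y_carpentry = 28.5.
Solving: y_lumber = 8.5, y_carpentry = 1.
Shadow price of lumber = 8.5.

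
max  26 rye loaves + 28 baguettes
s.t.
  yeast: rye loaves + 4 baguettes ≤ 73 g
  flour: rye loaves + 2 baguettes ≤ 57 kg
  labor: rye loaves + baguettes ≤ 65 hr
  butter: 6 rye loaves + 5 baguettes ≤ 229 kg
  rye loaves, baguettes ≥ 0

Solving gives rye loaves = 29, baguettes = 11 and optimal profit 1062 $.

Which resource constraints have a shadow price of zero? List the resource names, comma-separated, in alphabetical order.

flour, labor

yeast: 73/73 (binding)
flour: 51/57 (slack 6)
labor: 40/65 (slack 25)
butter: 229/229 (binding)
By complementary slackness, a constraint with positive slack has shadow price 0 → flour, labor.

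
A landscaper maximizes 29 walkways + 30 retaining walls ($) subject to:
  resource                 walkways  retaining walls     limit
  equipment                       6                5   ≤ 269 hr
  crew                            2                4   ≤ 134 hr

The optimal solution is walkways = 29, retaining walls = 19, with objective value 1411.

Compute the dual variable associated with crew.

At the optimum: equipment uses 269 of 269 (binding); crew uses 134 of 134 (binding).
From A_Bᵀ y = c: 6·y_equipment + 2·y_crew = 29; 5·y_equipment + 4·y_crew = 30.
→ y_equipment = 4 and y_crew = 2.5.
Shadow price of crew = 2.5.

2.5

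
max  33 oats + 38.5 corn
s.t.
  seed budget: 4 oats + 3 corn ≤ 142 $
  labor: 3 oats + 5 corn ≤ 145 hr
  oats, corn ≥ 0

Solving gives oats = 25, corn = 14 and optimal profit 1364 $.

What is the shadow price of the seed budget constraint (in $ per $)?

At the optimum: seed budget uses 142 of 142 (binding); labor uses 145 of 145 (binding).
Dual feasibility on the basic columns requires 4·y_seed budget + 3·y_labor = 33, 3·y_seed budget + 5·y_labor = 38.5.
→ y_seed budget = 4.5 and y_labor = 5.
Shadow price of seed budget = 4.5.

4.5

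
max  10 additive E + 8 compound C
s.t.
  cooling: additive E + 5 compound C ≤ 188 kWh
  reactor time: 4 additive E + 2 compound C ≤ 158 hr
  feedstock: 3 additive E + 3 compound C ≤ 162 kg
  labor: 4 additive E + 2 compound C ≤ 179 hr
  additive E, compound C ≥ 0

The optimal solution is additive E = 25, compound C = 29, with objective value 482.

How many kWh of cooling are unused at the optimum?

18

cooling used = 1·25 + 5·29 = 170; slack = 188 − 170 = 18.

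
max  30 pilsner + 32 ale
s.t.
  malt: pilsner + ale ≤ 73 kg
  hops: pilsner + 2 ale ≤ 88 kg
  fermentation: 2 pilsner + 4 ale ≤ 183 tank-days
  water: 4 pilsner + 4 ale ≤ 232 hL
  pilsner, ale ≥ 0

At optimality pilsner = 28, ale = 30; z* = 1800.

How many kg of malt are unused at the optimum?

malt used = 1·28 + 1·30 = 58; slack = 73 − 58 = 15.

15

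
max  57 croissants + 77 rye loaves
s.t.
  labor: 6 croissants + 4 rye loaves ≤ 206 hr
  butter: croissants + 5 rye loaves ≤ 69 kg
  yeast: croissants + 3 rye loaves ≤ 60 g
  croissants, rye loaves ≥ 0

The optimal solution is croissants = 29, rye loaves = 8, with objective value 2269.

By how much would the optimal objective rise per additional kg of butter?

9

Binding: labor and butter. Non-binding: yeast (7 unused).
Slack constraints have shadow price 0 (complementary slackness).
From A_Bᵀ y = c: 6·y_labor + 1·y_butter = 57; 4·y_labor + 5·y_butter = 77.
This yields shadow prices y_labor = 8, y_butter = 9.
Shadow price of butter = 9.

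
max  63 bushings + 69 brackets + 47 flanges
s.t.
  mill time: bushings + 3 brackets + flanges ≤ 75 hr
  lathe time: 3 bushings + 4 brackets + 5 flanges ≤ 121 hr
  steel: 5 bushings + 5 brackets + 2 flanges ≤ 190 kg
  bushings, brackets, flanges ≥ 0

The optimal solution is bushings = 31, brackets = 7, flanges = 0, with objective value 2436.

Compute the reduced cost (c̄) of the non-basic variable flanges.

Binding: lathe time and steel. Non-binding: mill time (23 unused).
By complementary slackness, y = 0 for the non-binding constraint.
From A_Bᵀ y = c: 3·y_lathe time + 5·y_steel = 63; 4·y_lathe time + 5·y_steel = 69.
Solving: y_lathe time = 6, y_steel = 9.
Reduced cost of flanges: c₃ − yᵀa₃ = 47 − (6·5 + 9·2) = 47 − 48 = -1.

-1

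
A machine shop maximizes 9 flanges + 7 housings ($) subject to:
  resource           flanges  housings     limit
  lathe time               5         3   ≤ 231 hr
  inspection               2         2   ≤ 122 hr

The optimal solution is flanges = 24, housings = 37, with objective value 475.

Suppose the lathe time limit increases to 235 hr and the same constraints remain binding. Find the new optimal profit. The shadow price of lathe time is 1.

479

Δb = 4, so new z* = 475 + (1)·(4) = 475 + 4 = 479.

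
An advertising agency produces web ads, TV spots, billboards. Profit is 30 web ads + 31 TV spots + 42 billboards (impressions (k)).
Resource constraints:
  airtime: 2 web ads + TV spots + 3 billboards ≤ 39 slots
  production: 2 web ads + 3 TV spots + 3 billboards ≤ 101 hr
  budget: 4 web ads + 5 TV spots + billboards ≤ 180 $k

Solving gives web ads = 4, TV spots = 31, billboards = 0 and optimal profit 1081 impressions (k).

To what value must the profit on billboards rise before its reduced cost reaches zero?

Binding: airtime and production. Non-binding: budget (9 unused).
By complementary slackness, y = 0 for the non-binding constraint.
From A_Bᵀ y = c: 2·y_airtime + 2·y_production = 30; 1·y_airtime + 3·y_production = 31.
Solving: y_airtime = 7, y_production = 8.
billboards enters the basis when its profit ≥ yᵀa₃ = 7·3 + 8·3 = 45.

45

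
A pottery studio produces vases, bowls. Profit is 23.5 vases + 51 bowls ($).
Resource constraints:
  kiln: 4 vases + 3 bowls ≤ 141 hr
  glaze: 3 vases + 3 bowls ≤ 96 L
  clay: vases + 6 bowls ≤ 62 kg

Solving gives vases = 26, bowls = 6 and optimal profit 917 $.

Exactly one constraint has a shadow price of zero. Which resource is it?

kiln: 122/141 (slack 19)
glaze: 96/96 (binding)
clay: 62/62 (binding)
By complementary slackness, a constraint with positive slack has shadow price 0 → kiln.

kiln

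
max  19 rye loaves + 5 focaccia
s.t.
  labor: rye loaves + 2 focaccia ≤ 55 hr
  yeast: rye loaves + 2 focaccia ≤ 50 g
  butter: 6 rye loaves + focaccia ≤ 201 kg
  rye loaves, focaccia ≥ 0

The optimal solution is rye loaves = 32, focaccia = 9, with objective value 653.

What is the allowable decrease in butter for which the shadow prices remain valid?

176

Binding constraints: yeast, butter. The basis is B = [[1,2],[6,1]] with det -11.
Per unit decrease in butter, x* moves by d = (-0.1818, 0.0909).
The basis stays optimal until rye loaves reaches 0; allowable decrease = 176 kg.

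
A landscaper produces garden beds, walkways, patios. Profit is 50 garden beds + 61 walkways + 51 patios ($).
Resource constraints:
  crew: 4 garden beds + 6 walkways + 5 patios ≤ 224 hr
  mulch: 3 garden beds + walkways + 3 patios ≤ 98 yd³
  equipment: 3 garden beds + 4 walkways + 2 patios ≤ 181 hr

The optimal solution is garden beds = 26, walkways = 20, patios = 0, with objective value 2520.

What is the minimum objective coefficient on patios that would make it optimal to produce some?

59.5

At the optimum: crew uses 224 of 224 (binding); mulch uses 98 of 98 (binding); equipment uses 158 of 181 (slack = 23).
Since equipment is not tight, its dual is 0.
The binding rows give the dual system: 4·y_crew + 3·y_mulch = 50 and 6·y_crew + 1·y_mulch = 61.
This yields shadow prices y_crew = 9.5, y_mulch = 4.
patios enters the basis when its profit ≥ yᵀa₃ = 9.5·5 + 4·3 = 59.5.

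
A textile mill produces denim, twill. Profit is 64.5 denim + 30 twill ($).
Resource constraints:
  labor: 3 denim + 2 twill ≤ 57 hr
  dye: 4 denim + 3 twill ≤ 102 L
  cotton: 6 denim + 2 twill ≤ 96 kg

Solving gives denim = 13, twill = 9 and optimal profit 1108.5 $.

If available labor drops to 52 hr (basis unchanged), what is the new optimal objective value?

Binding: labor and cotton. Non-binding: dye (23 unused).
Slack constraints have shadow price 0 (complementary slackness).
From A_Bᵀ y = c: 3·y_labor + 6·y_cotton = 64.5; 2·y_labor + 2·y_cotton = 30.
Solving: y_labor = 8.5, y_cotton = 6.5.
Δz = y_labor·Δb = 8.5 × (-5) = -42.5, so new z* = 1108.5 − 42.5 = 1066.

1066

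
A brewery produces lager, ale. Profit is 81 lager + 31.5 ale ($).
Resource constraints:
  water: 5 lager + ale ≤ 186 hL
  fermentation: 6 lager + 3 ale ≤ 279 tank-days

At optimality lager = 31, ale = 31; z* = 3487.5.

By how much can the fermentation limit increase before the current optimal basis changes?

Binding constraints: water, fermentation. The basis is B = [[5,1],[6,3]] with det 9.
Per unit increase in fermentation, x* moves by d = (-0.1111, 0.5556).
The basis stays optimal until lager reaches 0; allowable increase = 279 tank-days.

279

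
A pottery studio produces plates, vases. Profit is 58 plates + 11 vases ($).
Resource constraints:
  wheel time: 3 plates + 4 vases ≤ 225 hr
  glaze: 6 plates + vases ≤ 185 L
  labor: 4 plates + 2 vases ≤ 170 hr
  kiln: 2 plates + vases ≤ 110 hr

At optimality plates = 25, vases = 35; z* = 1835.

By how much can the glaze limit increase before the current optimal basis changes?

70

Binding constraints: glaze, labor. The basis is B = [[6,1],[4,2]] with det 8.
Per unit increase in glaze, x* moves by d = (0.25, -0.5).
The basis stays optimal until vases reaches 0; allowable increase = 70 L.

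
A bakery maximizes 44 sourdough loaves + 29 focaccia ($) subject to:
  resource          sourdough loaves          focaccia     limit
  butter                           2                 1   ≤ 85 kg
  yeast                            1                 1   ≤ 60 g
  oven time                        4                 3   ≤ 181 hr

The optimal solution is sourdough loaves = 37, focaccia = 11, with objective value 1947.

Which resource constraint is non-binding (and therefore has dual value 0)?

butter: 85/85 (binding)
yeast: 48/60 (slack 12)
oven time: 181/181 (binding)
By complementary slackness, a constraint with positive slack has shadow price 0 → yeast.

yeast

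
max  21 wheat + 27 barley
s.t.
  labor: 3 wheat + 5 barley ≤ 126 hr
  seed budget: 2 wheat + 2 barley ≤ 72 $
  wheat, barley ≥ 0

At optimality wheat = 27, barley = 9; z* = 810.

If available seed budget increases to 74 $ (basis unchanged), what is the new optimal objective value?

At the optimum: labor uses 126 of 126 (binding); seed budget uses 72 of 72 (binding).
Dual feasibility on the basic columns requires 3·y_labor + 2·y_seed budget = 21, 5·y_labor + 2·y_seed budget = 27.
→ y_labor = 3 and y_seed budget = 6.
Δz = y_seed budget·Δb = 6 × (2) = 12, so new z* = 810 + 12 = 822.

822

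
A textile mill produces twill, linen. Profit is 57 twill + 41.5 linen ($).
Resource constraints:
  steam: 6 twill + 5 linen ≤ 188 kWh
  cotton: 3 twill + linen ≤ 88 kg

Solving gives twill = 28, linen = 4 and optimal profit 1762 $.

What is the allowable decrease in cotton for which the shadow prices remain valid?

Binding constraints: steam, cotton. The basis is B = [[6,5],[3,1]] with det -9.
Per unit decrease in cotton, x* moves by d = (-0.5556, 0.6667).
The basis stays optimal until twill reaches 0; allowable decrease = 50.4 kg.

50.4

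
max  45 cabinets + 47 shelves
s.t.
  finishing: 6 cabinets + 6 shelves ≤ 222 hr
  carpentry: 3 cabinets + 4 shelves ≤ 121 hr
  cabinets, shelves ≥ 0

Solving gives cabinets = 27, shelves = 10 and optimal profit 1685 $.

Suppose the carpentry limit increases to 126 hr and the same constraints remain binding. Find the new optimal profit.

1695

Check each constraint at x*: finishing 222/222 (tight); carpentry 121/121 (tight).
Dual feasibility on the basic columns requires 6·y_finishing + 3·y_carpentry = 45, 6·y_finishing + 4·y_carpentry = 47.
Solving: y_finishing = 6.5, y_carpentry = 2.
Δz = y_carpentry·Δb = 2 × (5) = 10, so new z* = 1685 + 10 = 1695.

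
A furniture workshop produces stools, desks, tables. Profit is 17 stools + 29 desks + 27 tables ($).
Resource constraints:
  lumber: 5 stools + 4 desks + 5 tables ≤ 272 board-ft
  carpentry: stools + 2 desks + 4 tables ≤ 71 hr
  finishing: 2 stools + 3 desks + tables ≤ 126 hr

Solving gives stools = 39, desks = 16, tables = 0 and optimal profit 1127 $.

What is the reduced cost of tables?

Check each constraint at x*: lumber 259/272 (slack 13); carpentry 71/71 (tight); finishing 126/126 (tight).
Slack constraints have shadow price 0 (complementary slackness).
Dual feasibility on the basic columns requires 1·y_carpentry + 2·y_finishing = 17, 2·y_carpentry + 3·y_finishing = 29.
Solving: y_carpentry = 7, y_finishing = 5.
Reduced cost of tables: c₃ − yᵀa₃ = 27 − (7·4 + 5·1) = 27 − 33 = -6.

-6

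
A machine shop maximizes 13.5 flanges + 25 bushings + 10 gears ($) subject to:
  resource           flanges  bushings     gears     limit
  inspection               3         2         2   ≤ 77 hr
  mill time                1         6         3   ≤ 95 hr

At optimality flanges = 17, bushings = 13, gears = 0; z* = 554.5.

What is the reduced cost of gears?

-6

Check each constraint at x*: inspection 77/77 (tight); mill time 95/95 (tight).
From A_Bᵀ y = c: 3·y_inspection + 1·y_mill time = 13.5; 2·y_inspection + 6·y_mill time = 25.
Solving: y_inspection = 3.5, y_mill time = 3.
Reduced cost of gears: c₃ − yᵀa₃ = 10 − (3.5·2 + 3·3) = 10 − 16 = -6.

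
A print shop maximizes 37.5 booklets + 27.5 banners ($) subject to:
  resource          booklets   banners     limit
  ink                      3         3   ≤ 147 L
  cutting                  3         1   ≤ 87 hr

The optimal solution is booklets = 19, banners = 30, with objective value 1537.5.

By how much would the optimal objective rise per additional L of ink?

Check each constraint at x*: ink 147/147 (tight); cutting 87/87 (tight).
The binding rows give the dual system: 3·y_ink + 3·y_cutting = 37.5 and 3·y_ink + 1·y_cutting = 27.5.
Solving: y_ink = 7.5, y_cutting = 5.
Shadow price of ink = 7.5.

7.5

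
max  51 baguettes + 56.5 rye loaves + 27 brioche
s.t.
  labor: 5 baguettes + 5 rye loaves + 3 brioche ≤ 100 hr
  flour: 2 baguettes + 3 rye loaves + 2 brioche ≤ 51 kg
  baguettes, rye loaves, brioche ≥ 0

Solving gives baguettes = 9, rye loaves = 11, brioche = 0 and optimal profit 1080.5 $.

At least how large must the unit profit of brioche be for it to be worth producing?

35

Both labor and flour are binding at x*.
From A_Bᵀ y = c: 5·y_labor + 2·y_flour = 51; 5·y_labor + 3·y_flour = 56.5.
This yields shadow prices y_labor = 8, y_flour = 5.5.
brioche enters the basis when its profit ≥ yᵀa₃ = 8·3 + 5.5·2 = 35.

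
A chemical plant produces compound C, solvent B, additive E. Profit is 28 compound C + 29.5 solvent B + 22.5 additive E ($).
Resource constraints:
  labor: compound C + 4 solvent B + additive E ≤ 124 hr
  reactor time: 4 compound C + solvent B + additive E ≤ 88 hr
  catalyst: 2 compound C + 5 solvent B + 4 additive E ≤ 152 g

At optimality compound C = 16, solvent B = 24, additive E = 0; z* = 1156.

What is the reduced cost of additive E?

Binding: reactor time and catalyst. Non-binding: labor (12 unused).
Since labor is not tight, its dual is 0.
The binding rows give the dual system: 4·y_reactor time + 2·y_catalyst = 28 and 1·y_reactor time + 5·y_catalyst = 29.5.
Solving: y_reactor time = 4.5, y_catalyst = 5.
Reduced cost of additive E: c₃ − yᵀa₃ = 22.5 − (4.5·1 + 5·4) = 22.5 − 24.5 = -2.

-2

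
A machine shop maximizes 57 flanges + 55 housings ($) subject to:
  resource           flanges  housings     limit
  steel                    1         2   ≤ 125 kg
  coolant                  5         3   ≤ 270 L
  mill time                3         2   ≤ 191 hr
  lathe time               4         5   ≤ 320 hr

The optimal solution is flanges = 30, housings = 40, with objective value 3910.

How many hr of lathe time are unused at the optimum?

lathe time used = 4·30 + 5·40 = 320; slack = 320 − 320 = 0.

0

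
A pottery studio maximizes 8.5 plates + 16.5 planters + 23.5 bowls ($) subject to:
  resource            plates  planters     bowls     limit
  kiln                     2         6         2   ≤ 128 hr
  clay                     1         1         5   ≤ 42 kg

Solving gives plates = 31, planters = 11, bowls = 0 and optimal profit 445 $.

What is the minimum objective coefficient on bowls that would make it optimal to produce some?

Check each constraint at x*: kiln 128/128 (tight); clay 42/42 (tight).
From A_Bᵀ y = c: 2·y_kiln + 1·y_clay = 8.5; 6·y_kiln + 1·y_clay = 16.5.
→ y_kiln = 2 and y_clay = 4.5.
bowls enters the basis when its profit ≥ yᵀa₃ = 2·2 + 4.5·5 = 26.5.

26.5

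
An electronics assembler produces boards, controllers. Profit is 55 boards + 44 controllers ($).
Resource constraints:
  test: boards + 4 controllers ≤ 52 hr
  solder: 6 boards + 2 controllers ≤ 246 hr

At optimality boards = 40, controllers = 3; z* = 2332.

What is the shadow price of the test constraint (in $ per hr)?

7

Check each constraint at x*: test 52/52 (tight); solder 246/246 (tight).
The binding rows give the dual system: 1·y_test + 6·y_solder = 55 and 4·y_test + 2·y_solder = 44.
This yields shadow prices y_test = 7, y_solder = 8.
Shadow price of test = 7.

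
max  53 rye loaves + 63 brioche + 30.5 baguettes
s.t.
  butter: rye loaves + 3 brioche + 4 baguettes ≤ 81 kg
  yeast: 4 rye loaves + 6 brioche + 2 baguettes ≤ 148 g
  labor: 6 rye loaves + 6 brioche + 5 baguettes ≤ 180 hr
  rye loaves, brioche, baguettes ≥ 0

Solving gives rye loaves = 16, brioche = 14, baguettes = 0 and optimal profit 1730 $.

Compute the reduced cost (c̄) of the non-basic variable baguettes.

Check each constraint at x*: butter 58/81 (slack 23); yeast 148/148 (tight); labor 180/180 (tight).
By complementary slackness, y = 0 for the non-binding constraint.
Dual feasibility on the basic columns requires 4·y_yeast + 6·y_labor = 53, 6·y_yeast + 6·y_labor = 63.
→ y_yeast = 5 and y_labor = 5.5.
Reduced cost of baguettes: c₃ − yᵀa₃ = 30.5 − (5·2 + 5.5·5) = 30.5 − 37.5 = -7.

-7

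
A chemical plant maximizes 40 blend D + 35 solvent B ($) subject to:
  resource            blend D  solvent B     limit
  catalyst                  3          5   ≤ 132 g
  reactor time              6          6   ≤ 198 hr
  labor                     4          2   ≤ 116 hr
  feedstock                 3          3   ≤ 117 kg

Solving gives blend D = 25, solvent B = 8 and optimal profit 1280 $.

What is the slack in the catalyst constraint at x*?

catalyst used = 3·25 + 5·8 = 115; slack = 132 − 115 = 17.

17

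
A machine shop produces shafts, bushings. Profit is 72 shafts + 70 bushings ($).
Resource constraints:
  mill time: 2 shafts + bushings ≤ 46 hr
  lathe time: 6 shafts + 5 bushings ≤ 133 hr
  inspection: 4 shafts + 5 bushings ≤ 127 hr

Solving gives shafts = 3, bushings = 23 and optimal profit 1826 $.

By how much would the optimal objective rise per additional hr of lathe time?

8

Binding: lathe time and inspection. Non-binding: mill time (17 unused).
By complementary slackness, y = 0 for the non-binding constraint.
Dual feasibility on the basic columns requires 6·y_lathe time + 4·y_inspection = 72, 5·y_lathe time + 5·y_inspection = 70.
Solving: y_lathe time = 8, y_inspection = 6.
Shadow price of lathe time = 8.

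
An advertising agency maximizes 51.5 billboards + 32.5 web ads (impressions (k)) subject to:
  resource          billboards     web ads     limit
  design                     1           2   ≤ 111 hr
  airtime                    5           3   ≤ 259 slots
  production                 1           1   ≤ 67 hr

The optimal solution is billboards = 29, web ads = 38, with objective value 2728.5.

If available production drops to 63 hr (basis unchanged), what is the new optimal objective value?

2712.5

At the optimum: design uses 105 of 111 (slack = 6); airtime uses 259 of 259 (binding); production uses 67 of 67 (binding).
Since design is not tight, its dual is 0.
Dual feasibility on the basic columns requires 5·y_airtime + 1·y_production = 51.5, 3·y_airtime + 1·y_production = 32.5.
Solving: y_airtime = 9.5, y_production = 4.
Δz = y_production·Δb = 4 × (-4) = -16, so new z* = 2728.5 − 16 = 2712.5.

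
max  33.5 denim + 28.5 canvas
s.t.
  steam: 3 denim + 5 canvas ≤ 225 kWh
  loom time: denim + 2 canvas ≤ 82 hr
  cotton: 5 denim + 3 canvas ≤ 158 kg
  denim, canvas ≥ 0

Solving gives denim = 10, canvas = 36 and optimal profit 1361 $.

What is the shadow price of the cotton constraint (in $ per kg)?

5.5

Check each constraint at x*: steam 210/225 (slack 15); loom time 82/82 (tight); cotton 158/158 (tight).
By complementary slackness, y = 0 for the non-binding constraint.
From A_Bᵀ y = c: 1·y_loom time + 5·y_cotton = 33.5; 2·y_loom time + 3·y_cotton = 28.5.
This yields shadow prices y_loom time = 6, y_cotton = 5.5.
Shadow price of cotton = 5.5.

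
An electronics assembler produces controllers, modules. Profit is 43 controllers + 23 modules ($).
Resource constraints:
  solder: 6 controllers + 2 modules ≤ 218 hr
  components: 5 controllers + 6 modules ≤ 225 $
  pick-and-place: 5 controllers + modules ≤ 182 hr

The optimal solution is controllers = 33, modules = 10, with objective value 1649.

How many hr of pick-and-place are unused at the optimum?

pick-and-place used = 5·33 + 1·10 = 175; slack = 182 − 175 = 7.

7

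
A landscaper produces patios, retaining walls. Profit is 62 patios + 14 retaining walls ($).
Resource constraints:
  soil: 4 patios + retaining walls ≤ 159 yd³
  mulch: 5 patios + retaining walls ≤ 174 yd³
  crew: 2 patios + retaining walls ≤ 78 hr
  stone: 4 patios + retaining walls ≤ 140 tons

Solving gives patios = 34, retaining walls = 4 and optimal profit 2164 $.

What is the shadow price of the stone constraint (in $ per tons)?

Check each constraint at x*: soil 140/159 (slack 19); mulch 174/174 (tight); crew 72/78 (slack 6); stone 140/140 (tight).
Slack constraints have shadow price 0 (complementary slackness).
Dual feasibility on the basic columns requires 5·y_mulch + 4·y_stone = 62, 1·y_mulch + 1·y_stone = 14.
Solving: y_mulch = 6, y_stone = 8.
Shadow price of stone = 8.

8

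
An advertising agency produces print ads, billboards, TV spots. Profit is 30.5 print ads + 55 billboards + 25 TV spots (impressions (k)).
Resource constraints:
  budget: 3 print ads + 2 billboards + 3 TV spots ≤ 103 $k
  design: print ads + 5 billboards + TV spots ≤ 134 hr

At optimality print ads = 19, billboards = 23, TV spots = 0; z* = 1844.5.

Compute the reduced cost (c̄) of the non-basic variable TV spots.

-5.5

Check each constraint at x*: budget 103/103 (tight); design 134/134 (tight).
From A_Bᵀ y = c: 3·y_budget + 1·y_design = 30.5; 2·y_budget + 5·y_design = 55.
This yields shadow prices y_budget = 7.5, y_design = 8.
Reduced cost of TV spots: c₃ − yᵀa₃ = 25 − (7.5·3 + 8·1) = 25 − 30.5 = -5.5.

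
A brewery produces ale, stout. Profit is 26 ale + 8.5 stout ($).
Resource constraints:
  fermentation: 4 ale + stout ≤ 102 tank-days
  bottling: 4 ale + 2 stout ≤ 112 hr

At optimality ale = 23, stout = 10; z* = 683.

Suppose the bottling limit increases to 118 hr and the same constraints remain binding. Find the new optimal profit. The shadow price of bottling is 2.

695

Δb = 6, so new z* = 683 + (2)·(6) = 683 + 12 = 695.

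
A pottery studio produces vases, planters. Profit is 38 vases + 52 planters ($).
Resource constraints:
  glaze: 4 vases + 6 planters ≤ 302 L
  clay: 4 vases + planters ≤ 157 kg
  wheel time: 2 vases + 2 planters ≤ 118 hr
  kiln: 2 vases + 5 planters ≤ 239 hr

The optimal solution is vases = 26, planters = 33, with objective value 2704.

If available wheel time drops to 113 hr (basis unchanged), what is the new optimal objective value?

Binding: glaze and wheel time. Non-binding: clay (20 unused), kiln (22 unused).
By complementary slackness, y = 0 for the non-binding constraints.
From A_Bᵀ y = c: 4·y_glaze + 2·y_wheel time = 38; 6·y_glaze + 2·y_wheel time = 52.
→ y_glaze = 7 and y_wheel time = 5.
Δz = y_wheel time·Δb = 5 × (-5) = -25, so new z* = 2704 − 25 = 2679.

2679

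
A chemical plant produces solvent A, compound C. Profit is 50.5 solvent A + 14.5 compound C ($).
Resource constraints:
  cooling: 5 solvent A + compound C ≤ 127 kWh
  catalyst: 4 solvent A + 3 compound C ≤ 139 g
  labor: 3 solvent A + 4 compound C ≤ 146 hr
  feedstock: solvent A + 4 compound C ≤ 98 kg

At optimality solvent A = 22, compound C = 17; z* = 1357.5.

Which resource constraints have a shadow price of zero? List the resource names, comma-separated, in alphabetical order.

cooling: 127/127 (binding)
catalyst: 139/139 (binding)
labor: 134/146 (slack 12)
feedstock: 90/98 (slack 8)
By complementary slackness, a constraint with positive slack has shadow price 0 → feedstock, labor.

feedstock, labor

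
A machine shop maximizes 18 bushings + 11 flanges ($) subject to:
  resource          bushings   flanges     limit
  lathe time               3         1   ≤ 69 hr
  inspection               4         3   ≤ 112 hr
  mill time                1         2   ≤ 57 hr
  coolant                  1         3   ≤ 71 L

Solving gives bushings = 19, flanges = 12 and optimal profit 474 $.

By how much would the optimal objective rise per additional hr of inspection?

3

Binding: lathe time and inspection. Non-binding: mill time (14 unused), coolant (16 unused).
By complementary slackness, y = 0 for the non-binding constraints.
Dual feasibility on the basic columns requires 3·y_lathe time + 4·y_inspection = 18, 1·y_lathe time + 3·y_inspection = 11.
Solving: y_lathe time = 2, y_inspection = 3.
Shadow price of inspection = 3.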